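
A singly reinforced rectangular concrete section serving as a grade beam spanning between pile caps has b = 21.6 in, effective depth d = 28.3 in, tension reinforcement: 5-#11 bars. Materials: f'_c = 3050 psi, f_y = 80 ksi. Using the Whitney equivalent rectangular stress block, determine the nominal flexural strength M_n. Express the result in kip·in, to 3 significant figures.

M_n ≈ 14200 kip·in

A_s = 5 × 1.56 = 7.8 in².
T = A_s f_y = 7.8 × 80 = 624 kips.
a = T/(0.85 f'_c b) = 624/(0.85 × 3.05 × 21.6) = 11.143 in.
M_n = T(d − a/2) = 624 × (28.3 − 5.5715) = 14182.6 kip·in.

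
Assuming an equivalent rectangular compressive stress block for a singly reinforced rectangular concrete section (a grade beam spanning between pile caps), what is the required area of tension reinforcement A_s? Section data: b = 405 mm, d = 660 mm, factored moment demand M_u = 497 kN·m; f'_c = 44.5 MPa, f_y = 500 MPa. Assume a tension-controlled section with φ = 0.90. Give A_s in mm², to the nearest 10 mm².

M_n = M_u/φ = 497/0.90 = 552.222 kN·m.
With M_n = 0.85 f'_c a b (d − a/2), solve the quadratic for a:
a = d − √(d² − 2M_n/(0.85 f'_c b)) = 660 − √(660² − 2 × 552.222×10⁶/(0.85 × 44.5 × 405)) = 57.09 mm.
A_s = 0.85 f'_c a b / f_y = 0.85 × 44.5 × 57.09 × 405 / 500 = 1749.1 mm².

A_s ≈ 1750 mm²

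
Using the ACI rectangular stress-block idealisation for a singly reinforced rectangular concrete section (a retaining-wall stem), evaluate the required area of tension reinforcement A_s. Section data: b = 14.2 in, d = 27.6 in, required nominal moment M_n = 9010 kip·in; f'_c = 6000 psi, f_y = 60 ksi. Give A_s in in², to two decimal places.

A_s ≈ 5.98 in²

From M_n = 0.85 f'_c a b (d − a/2):
a = d − √(d² − 2M_n/(0.85 f'_c b)) = 27.6 − √(27.6² − 2 × 9010/(0.85 × 6 × 14.2)) = 4.952 in.
A_s = 0.85 f'_c a b / f_y = 0.85 × 6 × 4.952 × 14.2 / 60 = 5.977 in².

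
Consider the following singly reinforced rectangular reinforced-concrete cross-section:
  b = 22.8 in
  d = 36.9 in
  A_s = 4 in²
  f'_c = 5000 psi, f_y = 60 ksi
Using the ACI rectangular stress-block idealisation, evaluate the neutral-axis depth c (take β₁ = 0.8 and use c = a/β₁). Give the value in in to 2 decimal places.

T = A_s f_y = 4 × 60 = 240 kips.
a = T/(0.85 f'_c b) = 240/(0.85 × 5 × 22.8) = 2.4768 in.
With β₁ = 0.8, c = a/β₁ = 2.4768/0.8 = 3.10 in.

c ≈ 3.10 in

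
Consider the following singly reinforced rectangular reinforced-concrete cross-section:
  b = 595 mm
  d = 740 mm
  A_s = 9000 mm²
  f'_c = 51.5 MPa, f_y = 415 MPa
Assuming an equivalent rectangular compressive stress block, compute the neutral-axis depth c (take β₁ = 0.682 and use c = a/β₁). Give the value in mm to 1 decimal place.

T = A_s f_y = 9000 × 415 = 3735000 N = 3735 kN.
Setting C = 0.85 f'_c a b equal to T: a = 3735000/(0.85 × 51.5 × 595) = 143.399 mm.
With β₁ = 0.682, c = a/β₁ = 143.399/0.682 = 210.3 mm.

c ≈ 210.3 mm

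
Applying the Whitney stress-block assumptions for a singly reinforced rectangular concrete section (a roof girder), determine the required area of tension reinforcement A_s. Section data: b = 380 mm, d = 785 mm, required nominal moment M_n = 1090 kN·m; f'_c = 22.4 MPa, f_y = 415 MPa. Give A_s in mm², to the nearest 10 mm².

With M_n = 0.85 f'_c a b (d − a/2), solve the quadratic for a:
a = d − √(d² − 2M_n/(0.85 f'_c b)) = 785 − √(785² − 2 × 1090×10⁶/(0.85 × 22.4 × 380)) = 223.82 mm.
A_s = 0.85 f'_c a b / f_y = 0.85 × 22.4 × 223.82 × 380 / 415 = 3902.1 mm².

A_s ≈ 3900 mm²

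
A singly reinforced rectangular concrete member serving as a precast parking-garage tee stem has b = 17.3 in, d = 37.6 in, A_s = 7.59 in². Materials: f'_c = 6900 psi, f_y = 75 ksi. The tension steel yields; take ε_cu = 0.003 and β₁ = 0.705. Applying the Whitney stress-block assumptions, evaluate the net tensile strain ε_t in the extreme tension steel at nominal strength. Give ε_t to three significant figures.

ε_t ≈ 0.0112

a = A_s f_y/(0.85 f'_c b) = 5.610 in.
β₁ = 0.705, so c = a/β₁ = 5.610/0.705 = 7.957 in.
From the linear strain diagram with ε_cu = 0.003: ε_t = 0.003 (d − c)/c = 0.003 × (37.6 − 7.957)/7.957 = 0.0112.
Since ε_t ≥ 0.005, the section is tension-controlled.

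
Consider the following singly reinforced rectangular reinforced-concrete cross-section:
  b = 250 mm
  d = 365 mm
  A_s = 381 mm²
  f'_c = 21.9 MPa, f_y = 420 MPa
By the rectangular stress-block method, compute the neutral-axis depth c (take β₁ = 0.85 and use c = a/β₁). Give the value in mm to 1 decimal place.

T = A_s f_y = 381 × 420 = 160020 N = 160.02 kN.
Setting C = 0.85 f'_c a b equal to T: a = 160020/(0.85 × 21.9 × 250) = 34.385 mm.
With β₁ = 0.85, c = a/β₁ = 34.385/0.85 = 40.5 mm.

c ≈ 40.5 mm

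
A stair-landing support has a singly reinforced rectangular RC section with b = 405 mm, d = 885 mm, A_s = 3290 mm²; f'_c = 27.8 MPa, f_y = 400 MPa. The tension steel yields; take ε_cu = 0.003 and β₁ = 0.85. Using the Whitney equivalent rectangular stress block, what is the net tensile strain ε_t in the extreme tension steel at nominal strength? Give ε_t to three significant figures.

a = A_s f_y/(0.85 f'_c b) = 137.51 mm.
β₁ = 0.85, so c = a/β₁ = 137.51/0.85 = 161.78 mm.
From the linear strain diagram with ε_cu = 0.003: ε_t = 0.003 (d − c)/c = 0.003 × (885 − 161.78)/161.78 = 0.0134.
Since ε_t ≥ 0.005, the section is tension-controlled.

ε_t ≈ 0.0134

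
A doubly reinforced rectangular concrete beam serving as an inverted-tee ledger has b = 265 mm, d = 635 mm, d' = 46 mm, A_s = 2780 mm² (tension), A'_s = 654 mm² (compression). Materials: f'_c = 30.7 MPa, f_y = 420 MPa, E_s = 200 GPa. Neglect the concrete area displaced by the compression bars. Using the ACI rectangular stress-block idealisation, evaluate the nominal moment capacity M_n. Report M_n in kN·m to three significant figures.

M_n ≈ 671 kN·m

Assume both tension and compression steel yield.
Net tension couple steel: A_s − A'_s = 2126 mm².
a = (A_s − A'_s) f_y / (0.85 f'_c b) = 892920/(0.85 × 30.7 × 265) = 129.12 mm.
c = a/β₁ = 129.12/0.831 = 155.38 mm; ε'_s = 0.003(c − d')/c = 0.0021 ≥ f_y/E_s = 0.0021, so compression steel does yield.
M_n = (A_s − A'_s) f_y (d − a/2) + A'_s f_y (d − d') = [892920 × (635 − 64.56) + 274680 × (635 − 46)] × 10⁻⁶ = 509.36 + 161.79 = 671.15 kN·m.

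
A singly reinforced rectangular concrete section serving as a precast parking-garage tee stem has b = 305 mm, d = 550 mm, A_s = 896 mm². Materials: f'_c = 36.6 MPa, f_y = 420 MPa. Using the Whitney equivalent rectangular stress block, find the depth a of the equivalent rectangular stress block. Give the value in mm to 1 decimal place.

a ≈ 39.7 mm

T = A_s f_y = 896 × 420 = 376320 N = 376.32 kN.
Setting C = 0.85 f'_c a b equal to T: a = 376320/(0.85 × 36.6 × 305) = 39.7 mm.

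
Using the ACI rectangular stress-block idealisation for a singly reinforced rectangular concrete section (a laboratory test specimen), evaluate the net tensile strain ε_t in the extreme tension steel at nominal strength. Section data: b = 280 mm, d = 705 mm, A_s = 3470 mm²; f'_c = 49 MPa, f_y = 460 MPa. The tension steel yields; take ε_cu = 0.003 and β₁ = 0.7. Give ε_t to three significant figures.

ε_t ≈ 0.00782

a = A_s f_y/(0.85 f'_c b) = 136.87 mm.
β₁ = 0.7, so c = a/β₁ = 136.87/0.7 = 195.53 mm.
From the linear strain diagram with ε_cu = 0.003: ε_t = 0.003 (d − c)/c = 0.003 × (705 − 195.53)/195.53 = 0.00782.
Since ε_t ≥ 0.005, the section is tension-controlled.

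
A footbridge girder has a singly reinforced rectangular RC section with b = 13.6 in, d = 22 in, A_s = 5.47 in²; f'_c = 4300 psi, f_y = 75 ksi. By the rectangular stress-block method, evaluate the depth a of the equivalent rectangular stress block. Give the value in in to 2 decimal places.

a ≈ 8.25 in

T = A_s f_y = 5.47 × 75 = 410.25 kips.
a = T/(0.85 f'_c b) = 410.25/(0.85 × 4.3 × 13.6) = 8.25 in.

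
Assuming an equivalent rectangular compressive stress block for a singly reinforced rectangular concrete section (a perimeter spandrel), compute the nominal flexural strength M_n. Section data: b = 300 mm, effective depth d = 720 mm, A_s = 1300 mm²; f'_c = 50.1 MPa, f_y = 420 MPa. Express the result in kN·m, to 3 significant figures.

T = A_s f_y = 1300 × 420 = 546000 N = 546 kN.
From C = T: a = T/(0.85 f'_c b) = 546000/(0.85 × 50.1 × 300) = 42.74 mm.
M_n = T(d − a/2) = 546 kN × (720 − 21.37) mm = 381.45 kN·m.

M_n ≈ 381 kN·m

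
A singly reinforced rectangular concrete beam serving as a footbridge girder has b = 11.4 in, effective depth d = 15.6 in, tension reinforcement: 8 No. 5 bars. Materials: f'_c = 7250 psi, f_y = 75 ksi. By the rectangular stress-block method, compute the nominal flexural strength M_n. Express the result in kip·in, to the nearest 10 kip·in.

M_n ≈ 2660 kip·in

A_s = 8 × 0.31 = 2.48 in².
T = A_s f_y = 2.48 × 75 = 186 kips.
a = T/(0.85 f'_c b) = 186/(0.85 × 7.25 × 11.4) = 2.648 in.
M_n = T(d − a/2) = 186 × (15.6 − 1.324) = 2655.3 kip·in.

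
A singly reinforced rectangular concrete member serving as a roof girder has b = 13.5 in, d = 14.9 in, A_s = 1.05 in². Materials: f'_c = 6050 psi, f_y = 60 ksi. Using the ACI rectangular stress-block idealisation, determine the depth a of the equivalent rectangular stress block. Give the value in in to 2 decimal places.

T = A_s f_y = 1.05 × 60 = 63 kips.
a = T/(0.85 f'_c b) = 63/(0.85 × 6.05 × 13.5) = 0.91 in.

a ≈ 0.91 in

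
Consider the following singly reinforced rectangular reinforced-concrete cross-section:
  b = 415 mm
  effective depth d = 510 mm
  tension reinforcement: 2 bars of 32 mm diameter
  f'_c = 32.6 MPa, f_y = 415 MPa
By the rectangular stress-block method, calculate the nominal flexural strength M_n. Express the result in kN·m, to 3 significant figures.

A_s = 2 × 804 = 1608 mm².
T = A_s f_y = 1608 × 415 = 667320 N = 667.32 kN.
From C = T: a = T/(0.85 f'_c b) = 667320/(0.85 × 32.6 × 415) = 58.03 mm.
M_n = T(d − a/2) = 667.32 kN × (510 − 29.015) mm = 320.97 kN·m.

M_n ≈ 321 kN·m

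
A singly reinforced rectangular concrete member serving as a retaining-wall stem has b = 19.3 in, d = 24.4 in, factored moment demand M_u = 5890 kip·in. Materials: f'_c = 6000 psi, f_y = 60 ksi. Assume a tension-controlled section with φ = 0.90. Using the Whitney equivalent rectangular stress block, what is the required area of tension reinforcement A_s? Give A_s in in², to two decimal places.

M_n = M_u/φ = 5890/0.90 = 6544.44 kip·in.
From M_n = 0.85 f'_c a b (d − a/2):
a = d − √(d² − 2M_n/(0.85 f'_c b)) = 24.4 − √(24.4² − 2 × 6544.44/(0.85 × 6 × 19.3)) = 2.897 in.
A_s = 0.85 f'_c a b / f_y = 0.85 × 6 × 2.897 × 19.3 / 60 = 4.753 in².

A_s ≈ 4.75 in²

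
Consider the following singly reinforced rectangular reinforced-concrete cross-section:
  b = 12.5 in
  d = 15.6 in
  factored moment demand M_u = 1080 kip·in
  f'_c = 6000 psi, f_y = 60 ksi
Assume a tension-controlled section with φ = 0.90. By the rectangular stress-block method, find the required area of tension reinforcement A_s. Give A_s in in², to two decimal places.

A_s ≈ 1.34 in²

M_n = M_u/φ = 1080/0.90 = 1200 kip·in.
From M_n = 0.85 f'_c a b (d − a/2):
a = d − √(d² − 2M_n/(0.85 f'_c b)) = 15.6 − √(15.6² − 2 × 1200/(0.85 × 6 × 12.5)) = 1.257 in.
A_s = 0.85 f'_c a b / f_y = 0.85 × 6 × 1.257 × 12.5 / 60 = 1.336 in².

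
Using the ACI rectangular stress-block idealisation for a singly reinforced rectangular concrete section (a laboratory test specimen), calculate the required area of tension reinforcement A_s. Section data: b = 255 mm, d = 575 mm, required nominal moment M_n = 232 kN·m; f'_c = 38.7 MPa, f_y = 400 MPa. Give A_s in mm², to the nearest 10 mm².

A_s ≈ 1050 mm²

With M_n = 0.85 f'_c a b (d − a/2), solve the quadratic for a:
a = d − √(d² − 2M_n/(0.85 f'_c b)) = 575 − √(575² − 2 × 232×10⁶/(0.85 × 38.7 × 255)) = 50.30 mm.
A_s = 0.85 f'_c a b / f_y = 0.85 × 38.7 × 50.30 × 255 / 400 = 1054.8 mm².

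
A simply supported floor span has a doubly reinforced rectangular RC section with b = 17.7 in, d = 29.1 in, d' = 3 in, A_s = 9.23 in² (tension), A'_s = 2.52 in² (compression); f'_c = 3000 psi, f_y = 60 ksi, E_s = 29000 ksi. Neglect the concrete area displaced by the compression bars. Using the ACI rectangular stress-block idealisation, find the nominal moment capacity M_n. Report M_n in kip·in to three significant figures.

M_n ≈ 13900 kip·in

Assume both steels yield.
a = (A_s − A'_s) f_y/(0.85 f'_c b) = (9.23 − 2.52) × 60/(0.85 × 3 × 17.7) = 8.920 in.
c = a/β₁ = 8.920/0.85 = 10.494 in; ε'_s = 0.003(c − d')/c = 0.0021 ≥ ε_y = 0.0021, so the compression steel yields.
M_n = (A_s − A'_s) f_y (d − a/2) + A'_s f_y (d − d') = 402.6 × (29.1 − 4.46) + 151.2 × (29.1 − 3) = 9920.1 + 3946.3 = 13866.4 kip·in.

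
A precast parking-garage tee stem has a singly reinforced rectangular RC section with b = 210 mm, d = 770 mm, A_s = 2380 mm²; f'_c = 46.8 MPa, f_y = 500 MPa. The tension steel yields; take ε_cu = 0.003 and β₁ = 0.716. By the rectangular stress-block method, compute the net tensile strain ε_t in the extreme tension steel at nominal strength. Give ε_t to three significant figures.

ε_t ≈ 0.00861

a = A_s f_y/(0.85 f'_c b) = 142.45 mm.
β₁ = 0.716, so c = a/β₁ = 142.45/0.716 = 198.95 mm.
From the linear strain diagram with ε_cu = 0.003: ε_t = 0.003 (d − c)/c = 0.003 × (770 − 198.95)/198.95 = 0.00861.
Since ε_t ≥ 0.005, the section is tension-controlled.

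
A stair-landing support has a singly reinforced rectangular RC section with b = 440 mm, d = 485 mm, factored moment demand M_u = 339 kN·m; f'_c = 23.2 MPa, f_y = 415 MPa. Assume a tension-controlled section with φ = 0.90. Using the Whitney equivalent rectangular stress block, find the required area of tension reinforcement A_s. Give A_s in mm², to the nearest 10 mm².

M_n = M_u/φ = 339/0.90 = 376.667 kN·m.
With M_n = 0.85 f'_c a b (d − a/2), solve the quadratic for a:
a = d − √(d² − 2M_n/(0.85 f'_c b)) = 485 − √(485² − 2 × 376.667×10⁶/(0.85 × 23.2 × 440)) = 99.77 mm.
A_s = 0.85 f'_c a b / f_y = 0.85 × 23.2 × 99.77 × 440 / 415 = 2086.0 mm².

A_s ≈ 2090 mm²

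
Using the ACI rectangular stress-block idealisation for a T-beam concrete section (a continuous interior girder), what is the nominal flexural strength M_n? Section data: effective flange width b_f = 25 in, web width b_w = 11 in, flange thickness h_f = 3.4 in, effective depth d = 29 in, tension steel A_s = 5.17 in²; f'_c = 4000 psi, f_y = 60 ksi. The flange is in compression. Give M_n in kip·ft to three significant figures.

Tension: T = A_s f_y = 5.17 × 60 = 310.2 kips.
Try a within the flange: a = T/(0.85 f'_c b_f) = 310.2/(0.85 × 4 × 25) = 3.649 in.
a = 3.649 > h_f = 3.4 in: the block extends into the web. Split into flange-overhang and web parts.
C_f = 0.85 f'_c (b_f − b_w) h_f = 0.85 × 4 × (25 − 11) × 3.4 = 161.8 kips.
Remaining web compression depth: a_w = (T − C_f)/(0.85 f'_c b_w) = (310.2 − 161.8)/(0.85 × 4 × 11) = 3.968 in.
M_n = C_f(d − h_f/2) + (T − C_f)(d − a_w/2) = 161.8 × (29 − 1.7) + 148.4 × (29 − 1.984) = 4417.1 + 4009.2 = 8426.3 kip·in.
M_n = 8426.3/12 = 702.19 kip·ft.

M_n ≈ 702 kip·ft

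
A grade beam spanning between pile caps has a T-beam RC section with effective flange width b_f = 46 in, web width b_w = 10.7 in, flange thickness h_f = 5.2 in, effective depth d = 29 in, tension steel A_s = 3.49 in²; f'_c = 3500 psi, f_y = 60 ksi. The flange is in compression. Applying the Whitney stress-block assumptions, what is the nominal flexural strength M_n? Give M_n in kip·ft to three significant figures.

Tension: T = A_s f_y = 3.49 × 60 = 209.4 kips.
Try a within the flange: a = T/(0.85 f'_c b_f) = 209.4/(0.85 × 3.5 × 46) = 1.530 in.
Since a = 1.530 ≤ h_f = 5.2 in, the stress block lies entirely in the flange; analyse as a rectangular beam of width b_f.
M_n = T(d − a/2) = 209.4 × (29 − 0.765) = 5912.4 kip·in.
M_n = 5912.4/12 = 492.70 kip·ft.

M_n ≈ 493 kip·ft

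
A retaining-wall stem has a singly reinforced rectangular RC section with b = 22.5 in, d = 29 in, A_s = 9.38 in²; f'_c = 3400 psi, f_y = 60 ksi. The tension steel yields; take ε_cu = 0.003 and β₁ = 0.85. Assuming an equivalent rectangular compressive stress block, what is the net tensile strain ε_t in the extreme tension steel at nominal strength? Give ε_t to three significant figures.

ε_t ≈ 0.00554

a = A_s f_y/(0.85 f'_c b) = 8.655 in.
β₁ = 0.85, so c = a/β₁ = 8.655/0.85 = 10.182 in.
From the linear strain diagram with ε_cu = 0.003: ε_t = 0.003 (d − c)/c = 0.003 × (29 − 10.182)/10.182 = 0.00554.
Since ε_t ≥ 0.005, the section is tension-controlled.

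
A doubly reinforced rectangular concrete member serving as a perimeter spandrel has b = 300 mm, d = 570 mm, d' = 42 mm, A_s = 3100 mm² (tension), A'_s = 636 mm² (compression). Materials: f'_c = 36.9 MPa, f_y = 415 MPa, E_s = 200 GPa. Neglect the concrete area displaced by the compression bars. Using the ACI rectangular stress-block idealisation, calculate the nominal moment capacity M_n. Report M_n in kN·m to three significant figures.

M_n ≈ 667 kN·m

Assume both tension and compression steel yield.
Net tension couple steel: A_s − A'_s = 2464 mm².
a = (A_s − A'_s) f_y / (0.85 f'_c b) = 1022560/(0.85 × 36.9 × 300) = 108.67 mm.
c = a/β₁ = 108.67/0.786 = 138.26 mm; ε'_s = 0.003(c − d')/c = 0.0021 ≥ f_y/E_s = 0.0021, so compression steel does yield.
M_n = (A_s − A'_s) f_y (d − a/2) + A'_s f_y (d − d') = [1022560 × (570 − 54.335) + 263940 × (570 − 42)] × 10⁻⁶ = 527.30 + 139.36 = 666.66 kN·m.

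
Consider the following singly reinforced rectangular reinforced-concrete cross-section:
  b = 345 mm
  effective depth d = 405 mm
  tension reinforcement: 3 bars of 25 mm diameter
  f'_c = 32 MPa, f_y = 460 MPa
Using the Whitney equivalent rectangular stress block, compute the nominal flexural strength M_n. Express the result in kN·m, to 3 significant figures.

M_n ≈ 250 kN·m

A_s = 3 × 491 = 1473 mm².
T = A_s f_y = 1473 × 460 = 677580 N = 677.58 kN.
From C = T: a = T/(0.85 f'_c b) = 677580/(0.85 × 32 × 345) = 72.21 mm.
M_n = T(d − a/2) = 677.58 kN × (405 − 36.105) mm = 249.96 kN·m.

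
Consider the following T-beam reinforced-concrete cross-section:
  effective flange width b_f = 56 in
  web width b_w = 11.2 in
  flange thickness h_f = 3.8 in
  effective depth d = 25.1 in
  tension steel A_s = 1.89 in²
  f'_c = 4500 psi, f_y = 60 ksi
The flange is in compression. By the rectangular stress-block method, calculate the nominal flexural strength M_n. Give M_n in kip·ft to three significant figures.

Tension: T = A_s f_y = 1.89 × 60 = 113.4 kips.
Try a within the flange: a = T/(0.85 f'_c b_f) = 113.4/(0.85 × 4.5 × 56) = 0.529 in.
Since a = 0.529 ≤ h_f = 3.8 in, the stress block lies entirely in the flange; analyse as a rectangular beam of width b_f.
M_n = T(d − a/2) = 113.4 × (25.1 − 0.2645) = 2816.3 kip·in.
M_n = 2816.3/12 = 234.69 kip·ft.

M_n ≈ 235 kip·ft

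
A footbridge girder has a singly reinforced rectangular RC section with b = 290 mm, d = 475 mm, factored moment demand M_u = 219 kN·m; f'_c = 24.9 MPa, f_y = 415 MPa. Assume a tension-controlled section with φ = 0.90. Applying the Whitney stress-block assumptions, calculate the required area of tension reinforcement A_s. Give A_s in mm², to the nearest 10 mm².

M_n = M_u/φ = 219/0.90 = 243.333 kN·m.
With M_n = 0.85 f'_c a b (d − a/2), solve the quadratic for a:
a = d − √(d² − 2M_n/(0.85 f'_c b)) = 475 − √(475² − 2 × 243.333×10⁶/(0.85 × 24.9 × 290)) = 92.46 mm.
A_s = 0.85 f'_c a b / f_y = 0.85 × 24.9 × 92.46 × 290 / 415 = 1367.5 mm².

A_s ≈ 1370 mm²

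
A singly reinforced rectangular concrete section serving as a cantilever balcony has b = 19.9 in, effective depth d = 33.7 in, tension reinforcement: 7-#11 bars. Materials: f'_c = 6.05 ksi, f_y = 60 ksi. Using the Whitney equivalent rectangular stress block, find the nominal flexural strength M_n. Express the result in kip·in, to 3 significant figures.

M_n ≈ 20000 kip·in

A_s = 7 × 1.56 = 10.92 in².
T = A_s f_y = 10.92 × 60 = 655.2 kips.
a = T/(0.85 f'_c b) = 655.2/(0.85 × 6.05 × 19.9) = 6.402 in.
M_n = T(d − a/2) = 655.2 × (33.7 − 3.201) = 19982.9 kip·in.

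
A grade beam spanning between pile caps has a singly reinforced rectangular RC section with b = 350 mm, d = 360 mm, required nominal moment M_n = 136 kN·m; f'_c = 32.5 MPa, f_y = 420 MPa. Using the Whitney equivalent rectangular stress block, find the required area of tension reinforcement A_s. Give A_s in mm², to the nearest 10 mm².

A_s ≈ 950 mm²

With M_n = 0.85 f'_c a b (d − a/2), solve the quadratic for a:
a = d − √(d² − 2M_n/(0.85 f'_c b)) = 360 − √(360² − 2 × 136×10⁶/(0.85 × 32.5 × 350)) = 41.46 mm.
A_s = 0.85 f'_c a b / f_y = 0.85 × 32.5 × 41.46 × 350 / 420 = 954.4 mm².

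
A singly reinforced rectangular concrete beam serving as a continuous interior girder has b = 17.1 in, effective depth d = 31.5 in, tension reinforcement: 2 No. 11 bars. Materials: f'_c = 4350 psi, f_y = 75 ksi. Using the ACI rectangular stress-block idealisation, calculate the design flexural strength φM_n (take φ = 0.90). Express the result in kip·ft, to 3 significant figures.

φM_n ≈ 520 kip·ft

A_s = 2 × 1.56 = 3.12 in².
T = A_s f_y = 3.12 × 75 = 234 kips.
a = T/(0.85 f'_c b) = 234/(0.85 × 4.35 × 17.1) = 3.701 in.
M_n = T(d − a/2) = 234 × (31.5 − 1.8505) = 6938.0 kip·in = 6938.0/12 = 578.17 kip·ft.
φM_n = 0.90 × 578.17 = 520.35 kip·ft.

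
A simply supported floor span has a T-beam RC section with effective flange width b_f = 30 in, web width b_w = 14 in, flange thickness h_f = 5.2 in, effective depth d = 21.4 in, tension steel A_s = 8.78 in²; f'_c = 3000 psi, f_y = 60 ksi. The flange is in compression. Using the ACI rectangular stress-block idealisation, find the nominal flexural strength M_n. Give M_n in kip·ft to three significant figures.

Tension: T = A_s f_y = 8.78 × 60 = 526.8 kips.
Try a within the flange: a = T/(0.85 f'_c b_f) = 526.8/(0.85 × 3 × 30) = 6.886 in.
a = 6.886 > h_f = 5.2 in: the block extends into the web. Split into flange-overhang and web parts.
C_f = 0.85 f'_c (b_f − b_w) h_f = 0.85 × 3 × (30 − 14) × 5.2 = 212.2 kips.
Remaining web compression depth: a_w = (T − C_f)/(0.85 f'_c b_w) = (526.8 − 212.2)/(0.85 × 3 × 14) = 8.812 in.
M_n = C_f(d − h_f/2) + (T − C_f)(d − a_w/2) = 212.2 × (21.4 − 2.6) + 314.6 × (21.4 − 4.406) = 3989.4 + 5346.3 = 9335.7 kip·in.
M_n = 9335.7/12 = 777.98 kip·ft.

M_n ≈ 778 kip·ft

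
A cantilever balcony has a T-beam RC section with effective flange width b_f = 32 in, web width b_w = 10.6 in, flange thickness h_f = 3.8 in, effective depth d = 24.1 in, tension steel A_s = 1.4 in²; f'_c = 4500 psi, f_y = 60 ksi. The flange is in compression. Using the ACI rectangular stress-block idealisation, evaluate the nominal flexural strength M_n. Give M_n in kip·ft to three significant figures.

Tension: T = A_s f_y = 1.4 × 60 = 84 kips.
Try a within the flange: a = T/(0.85 f'_c b_f) = 84/(0.85 × 4.5 × 32) = 0.686 in.
Since a = 0.686 ≤ h_f = 3.8 in, the stress block lies entirely in the flange; analyse as a rectangular beam of width b_f.
M_n = T(d − a/2) = 84 × (24.1 − 0.343) = 1995.6 kip·in.
M_n = 1995.6/12 = 166.30 kip·ft.

M_n ≈ 166 kip·ft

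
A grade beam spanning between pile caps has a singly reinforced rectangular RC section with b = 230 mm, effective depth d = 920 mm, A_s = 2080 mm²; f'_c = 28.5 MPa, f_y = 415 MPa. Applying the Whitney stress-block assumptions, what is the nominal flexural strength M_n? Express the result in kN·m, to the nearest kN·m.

M_n ≈ 727 kN·m

T = A_s f_y = 2080 × 415 = 863200 N = 863.2 kN.
From C = T: a = T/(0.85 f'_c b) = 863200/(0.85 × 28.5 × 230) = 154.92 mm.
M_n = T(d − a/2) = 863.2 kN × (920 − 77.46) mm = 727.28 kN·m.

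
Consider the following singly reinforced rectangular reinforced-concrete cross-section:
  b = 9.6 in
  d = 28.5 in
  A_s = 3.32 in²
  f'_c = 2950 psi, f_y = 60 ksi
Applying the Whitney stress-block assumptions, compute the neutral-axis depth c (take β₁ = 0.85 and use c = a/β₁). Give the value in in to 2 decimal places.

T = A_s f_y = 3.32 × 60 = 199.2 kips.
a = T/(0.85 f'_c b) = 199.2/(0.85 × 2.95 × 9.6) = 8.2752 in.
With β₁ = 0.85, c = a/β₁ = 8.2752/0.85 = 9.74 in.

c ≈ 9.74 in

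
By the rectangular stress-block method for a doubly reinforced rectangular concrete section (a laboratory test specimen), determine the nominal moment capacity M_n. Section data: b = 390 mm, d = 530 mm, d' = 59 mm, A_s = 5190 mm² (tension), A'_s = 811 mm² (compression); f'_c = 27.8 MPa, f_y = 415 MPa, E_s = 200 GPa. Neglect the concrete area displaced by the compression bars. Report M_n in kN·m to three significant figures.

M_n ≈ 943 kN·m

Assume both tension and compression steel yield.
Net tension couple steel: A_s − A'_s = 4379 mm².
a = (A_s − A'_s) f_y / (0.85 f'_c b) = 1817285/(0.85 × 27.8 × 390) = 197.19 mm.
c = a/β₁ = 197.19/0.85 = 231.99 mm; ε'_s = 0.003(c − d')/c = 0.0022 ≥ f_y/E_s = 0.0021, so compression steel does yield.
M_n = (A_s − A'_s) f_y (d − a/2) + A'_s f_y (d − d') = [1817285 × (530 − 98.595) + 336565 × (530 − 59)] × 10⁻⁶ = 783.99 + 158.52 = 942.51 kN·m.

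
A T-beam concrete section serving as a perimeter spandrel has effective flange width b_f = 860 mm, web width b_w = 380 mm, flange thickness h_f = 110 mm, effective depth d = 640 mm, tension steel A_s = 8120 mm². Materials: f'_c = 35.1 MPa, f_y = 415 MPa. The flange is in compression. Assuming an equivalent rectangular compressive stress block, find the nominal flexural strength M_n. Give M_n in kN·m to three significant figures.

Tension: T = A_s f_y = 8120 × 415 = 3369800 N.
Try a within the flange: a = T/(0.85 f'_c b_f) = 3369800/(0.85 × 35.1 × 860) = 131.33 mm.
a = 131.33 > h_f = 110 mm: the block extends into the web. Split into flange-overhang and web parts.
C_f = 0.85 f'_c (b_f − b_w) h_f = 0.85 × 35.1 × (860 − 380) × 110 = 1575288 N.
Remaining web compression depth: a_w = (T − C_f)/(0.85 f'_c b_w) = (3369800 − 1575288)/(0.85 × 35.1 × 380) = 158.28 mm.
M_n = C_f(d − h_f/2) + (T − C_f)(d − a_w/2) = 1575288 × (640 − 55) + 1794512 × (640 − 79.14) = 921.54 + 1006.47 = 1928.01 × 10⁶ N·mm.
M_n = 1928.01 kN·m.

M_n ≈ 1930 kN·m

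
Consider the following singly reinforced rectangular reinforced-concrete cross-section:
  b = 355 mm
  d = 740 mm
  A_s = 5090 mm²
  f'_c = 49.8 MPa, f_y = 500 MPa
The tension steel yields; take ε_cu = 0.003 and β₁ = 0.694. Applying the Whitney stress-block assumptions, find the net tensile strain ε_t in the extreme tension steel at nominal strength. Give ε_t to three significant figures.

ε_t ≈ 0.00610

a = A_s f_y/(0.85 f'_c b) = 169.36 mm.
β₁ = 0.694, so c = a/β₁ = 169.36/0.694 = 244.03 mm.
From the linear strain diagram with ε_cu = 0.003: ε_t = 0.003 (d − c)/c = 0.003 × (740 − 244.03)/244.03 = 0.00610.
Since ε_t ≥ 0.005, the section is tension-controlled.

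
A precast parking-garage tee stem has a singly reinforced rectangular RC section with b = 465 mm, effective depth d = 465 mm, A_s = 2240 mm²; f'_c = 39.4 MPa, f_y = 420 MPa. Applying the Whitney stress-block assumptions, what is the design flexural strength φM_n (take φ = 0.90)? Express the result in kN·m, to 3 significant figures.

T = A_s f_y = 2240 × 420 = 940800 N = 940.8 kN.
From C = T: a = T/(0.85 f'_c b) = 940800/(0.85 × 39.4 × 465) = 60.41 mm.
M_n = T(d − a/2) = 940.8 kN × (465 − 30.205) mm = 409.06 kN·m.
φM_n = 0.90 × 409.06 = 368.15 kN·m.

φM_n ≈ 368 kN·m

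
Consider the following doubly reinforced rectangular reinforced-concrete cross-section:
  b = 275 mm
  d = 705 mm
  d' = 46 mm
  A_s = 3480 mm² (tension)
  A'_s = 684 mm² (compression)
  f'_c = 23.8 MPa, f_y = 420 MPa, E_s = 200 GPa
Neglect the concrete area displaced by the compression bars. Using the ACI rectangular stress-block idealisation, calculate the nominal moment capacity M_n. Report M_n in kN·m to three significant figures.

M_n ≈ 893 kN·m

Assume both tension and compression steel yield.
Net tension couple steel: A_s − A'_s = 2796 mm².
a = (A_s − A'_s) f_y / (0.85 f'_c b) = 1174320/(0.85 × 23.8 × 275) = 211.09 mm.
c = a/β₁ = 211.09/0.85 = 248.34 mm; ε'_s = 0.003(c − d')/c = 0.0024 ≥ f_y/E_s = 0.0021, so compression steel does yield.
M_n = (A_s − A'_s) f_y (d − a/2) + A'_s f_y (d − d') = [1174320 × (705 − 105.545) + 287280 × (705 − 46)] × 10⁻⁶ = 703.95 + 189.32 = 893.27 kN·m.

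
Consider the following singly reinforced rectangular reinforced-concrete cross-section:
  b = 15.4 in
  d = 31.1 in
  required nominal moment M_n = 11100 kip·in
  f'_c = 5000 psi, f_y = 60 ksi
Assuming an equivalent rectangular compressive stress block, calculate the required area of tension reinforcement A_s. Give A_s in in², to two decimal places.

From M_n = 0.85 f'_c a b (d − a/2):
a = d − √(d² − 2M_n/(0.85 f'_c b)) = 31.1 − √(31.1² − 2 × 11100/(0.85 × 5 × 15.4)) = 6.040 in.
A_s = 0.85 f'_c a b / f_y = 0.85 × 5 × 6.040 × 15.4 / 60 = 6.589 in².

A_s ≈ 6.59 in²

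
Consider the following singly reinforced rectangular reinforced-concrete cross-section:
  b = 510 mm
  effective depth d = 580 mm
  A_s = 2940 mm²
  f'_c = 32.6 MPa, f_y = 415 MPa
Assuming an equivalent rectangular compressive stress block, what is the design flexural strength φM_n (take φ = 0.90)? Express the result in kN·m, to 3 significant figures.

φM_n ≈ 589 kN·m

T = A_s f_y = 2940 × 415 = 1220100 N = 1220.1 kN.
From C = T: a = T/(0.85 f'_c b) = 1220100/(0.85 × 32.6 × 510) = 86.34 mm.
M_n = T(d − a/2) = 1220.1 kN × (580 − 43.17) mm = 654.99 kN·m.
φM_n = 0.90 × 654.99 = 589.49 kN·m.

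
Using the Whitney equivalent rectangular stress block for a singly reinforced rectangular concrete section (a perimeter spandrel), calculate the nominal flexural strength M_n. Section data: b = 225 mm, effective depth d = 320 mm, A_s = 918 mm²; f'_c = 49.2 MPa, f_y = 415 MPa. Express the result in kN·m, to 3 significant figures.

M_n ≈ 114 kN·m

T = A_s f_y = 918 × 415 = 380970 N = 380.97 kN.
From C = T: a = T/(0.85 f'_c b) = 380970/(0.85 × 49.2 × 225) = 40.49 mm.
M_n = T(d − a/2) = 380.97 kN × (320 − 20.245) mm = 114.20 kN·m.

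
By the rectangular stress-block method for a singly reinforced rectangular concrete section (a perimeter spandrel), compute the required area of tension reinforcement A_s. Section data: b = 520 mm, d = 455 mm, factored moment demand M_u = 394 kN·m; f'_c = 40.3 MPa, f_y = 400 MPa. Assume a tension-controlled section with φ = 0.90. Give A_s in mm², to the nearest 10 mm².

A_s ≈ 2570 mm²

M_n = M_u/φ = 394/0.90 = 437.778 kN·m.
With M_n = 0.85 f'_c a b (d − a/2), solve the quadratic for a:
a = d − √(d² − 2M_n/(0.85 f'_c b)) = 455 − √(455² − 2 × 437.778×10⁶/(0.85 × 40.3 × 520)) = 57.67 mm.
A_s = 0.85 f'_c a b / f_y = 0.85 × 40.3 × 57.67 × 520 / 400 = 2568.1 mm².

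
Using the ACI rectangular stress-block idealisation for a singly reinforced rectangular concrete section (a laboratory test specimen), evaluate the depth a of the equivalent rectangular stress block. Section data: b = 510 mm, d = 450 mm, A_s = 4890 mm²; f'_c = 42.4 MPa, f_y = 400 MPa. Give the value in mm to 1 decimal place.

a ≈ 106.4 mm

T = A_s f_y = 4890 × 400 = 1956000 N = 1956 kN.
Setting C = 0.85 f'_c a b equal to T: a = 1956000/(0.85 × 42.4 × 510) = 106.4 mm.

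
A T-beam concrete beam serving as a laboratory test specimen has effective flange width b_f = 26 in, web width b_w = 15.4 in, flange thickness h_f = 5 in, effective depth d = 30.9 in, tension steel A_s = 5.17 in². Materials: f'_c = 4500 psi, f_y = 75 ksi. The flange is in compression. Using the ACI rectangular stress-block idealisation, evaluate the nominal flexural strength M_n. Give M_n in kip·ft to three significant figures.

Tension: T = A_s f_y = 5.17 × 75 = 387.75 kips.
Try a within the flange: a = T/(0.85 f'_c b_f) = 387.75/(0.85 × 4.5 × 26) = 3.899 in.
Since a = 3.899 ≤ h_f = 5 in, the stress block lies entirely in the flange; analyse as a rectangular beam of width b_f.
M_n = T(d − a/2) = 387.75 × (30.9 − 1.9495) = 11225.6 kip·in.
M_n = 11225.6/12 = 935.47 kip·ft.

M_n ≈ 935 kip·ft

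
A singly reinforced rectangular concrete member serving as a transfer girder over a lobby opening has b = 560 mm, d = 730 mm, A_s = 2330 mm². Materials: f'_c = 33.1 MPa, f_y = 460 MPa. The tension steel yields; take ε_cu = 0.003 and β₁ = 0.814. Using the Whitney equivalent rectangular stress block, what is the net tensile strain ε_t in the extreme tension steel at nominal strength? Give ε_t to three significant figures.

a = A_s f_y/(0.85 f'_c b) = 68.03 mm.
β₁ = 0.814, so c = a/β₁ = 68.03/0.814 = 83.57 mm.
From the linear strain diagram with ε_cu = 0.003: ε_t = 0.003 (d − c)/c = 0.003 × (730 − 83.57)/83.57 = 0.0232.
Since ε_t ≥ 0.005, the section is tension-controlled.

ε_t ≈ 0.0232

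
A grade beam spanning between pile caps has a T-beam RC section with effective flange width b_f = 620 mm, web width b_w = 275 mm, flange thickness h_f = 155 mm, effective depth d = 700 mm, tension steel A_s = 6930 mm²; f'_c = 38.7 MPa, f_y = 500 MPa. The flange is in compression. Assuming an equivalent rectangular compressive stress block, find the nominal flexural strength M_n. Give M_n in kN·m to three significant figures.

M_n ≈ 2130 kN·m

Tension: T = A_s f_y = 6930 × 500 = 3465000 N.
Try a within the flange: a = T/(0.85 f'_c b_f) = 3465000/(0.85 × 38.7 × 620) = 169.90 mm.
a = 169.90 > h_f = 155 mm: the block extends into the web. Split into flange-overhang and web parts.
C_f = 0.85 f'_c (b_f − b_w) h_f = 0.85 × 38.7 × (620 − 275) × 155 = 1759060 N.
Remaining web compression depth: a_w = (T − C_f)/(0.85 f'_c b_w) = (3465000 − 1759060)/(0.85 × 38.7 × 275) = 188.58 mm.
M_n = C_f(d − h_f/2) + (T − C_f)(d − a_w/2) = 1759060 × (700 − 77.5) + 1705940 × (700 − 94.29) = 1095.01 + 1033.30 = 2128.31 × 10⁶ N·mm.
M_n = 2128.31 kN·m.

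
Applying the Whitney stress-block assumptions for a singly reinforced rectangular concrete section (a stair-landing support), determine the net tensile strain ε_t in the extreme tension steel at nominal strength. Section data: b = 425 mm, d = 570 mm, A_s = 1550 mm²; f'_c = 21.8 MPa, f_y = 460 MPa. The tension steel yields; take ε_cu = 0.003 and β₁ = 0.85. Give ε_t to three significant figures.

a = A_s f_y/(0.85 f'_c b) = 90.54 mm.
β₁ = 0.85, so c = a/β₁ = 90.54/0.85 = 106.52 mm.
From the linear strain diagram with ε_cu = 0.003: ε_t = 0.003 (d − c)/c = 0.003 × (570 − 106.52)/106.52 = 0.0131.
Since ε_t ≥ 0.005, the section is tension-controlled.

ε_t ≈ 0.0131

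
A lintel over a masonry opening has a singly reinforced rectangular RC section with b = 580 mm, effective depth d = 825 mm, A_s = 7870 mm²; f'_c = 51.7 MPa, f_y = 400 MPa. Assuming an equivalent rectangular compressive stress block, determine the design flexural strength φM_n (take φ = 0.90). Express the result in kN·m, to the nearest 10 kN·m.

T = A_s f_y = 7870 × 400 = 3148000 N = 3148 kN.
From C = T: a = T/(0.85 f'_c b) = 3148000/(0.85 × 51.7 × 580) = 123.51 mm.
M_n = T(d − a/2) = 3148 kN × (825 − 61.755) mm = 2402.70 kN·m.
φM_n = 0.90 × 2402.70 = 2162.43 kN·m.

φM_n ≈ 2160 kN·m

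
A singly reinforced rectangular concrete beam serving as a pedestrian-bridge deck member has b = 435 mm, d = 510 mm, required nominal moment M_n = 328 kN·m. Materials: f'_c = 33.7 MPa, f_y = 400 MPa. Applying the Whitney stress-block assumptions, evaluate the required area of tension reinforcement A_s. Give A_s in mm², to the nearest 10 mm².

With M_n = 0.85 f'_c a b (d − a/2), solve the quadratic for a:
a = d − √(d² − 2M_n/(0.85 f'_c b)) = 510 − √(510² − 2 × 328×10⁶/(0.85 × 33.7 × 435)) = 54.53 mm.
A_s = 0.85 f'_c a b / f_y = 0.85 × 33.7 × 54.53 × 435 / 400 = 1698.7 mm².

A_s ≈ 1700 mm²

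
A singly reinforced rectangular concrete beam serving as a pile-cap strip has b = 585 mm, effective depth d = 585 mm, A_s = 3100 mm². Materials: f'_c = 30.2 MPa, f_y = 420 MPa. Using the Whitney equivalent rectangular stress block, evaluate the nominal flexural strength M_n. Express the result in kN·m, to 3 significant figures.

M_n ≈ 705 kN·m

T = A_s f_y = 3100 × 420 = 1302000 N = 1302 kN.
From C = T: a = T/(0.85 f'_c b) = 1302000/(0.85 × 30.2 × 585) = 86.70 mm.
M_n = T(d − a/2) = 1302 kN × (585 − 43.35) mm = 705.23 kN·m.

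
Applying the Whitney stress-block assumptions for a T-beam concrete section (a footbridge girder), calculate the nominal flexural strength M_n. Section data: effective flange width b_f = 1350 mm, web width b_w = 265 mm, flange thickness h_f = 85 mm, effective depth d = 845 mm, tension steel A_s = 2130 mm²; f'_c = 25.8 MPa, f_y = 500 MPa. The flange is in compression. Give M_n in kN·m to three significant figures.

M_n ≈ 881 kN·m

Tension: T = A_s f_y = 2130 × 500 = 1065000 N.
Try a within the flange: a = T/(0.85 f'_c b_f) = 1065000/(0.85 × 25.8 × 1350) = 35.97 mm.
Since a = 35.97 ≤ h_f = 85 mm, the stress block lies entirely in the flange; analyse as a rectangular beam of width b_f.
M_n = T(d − a/2) = 1065000 × (845 − 17.985) = 880.77 × 10⁶ N·mm.
M_n = 880.77 kN·m.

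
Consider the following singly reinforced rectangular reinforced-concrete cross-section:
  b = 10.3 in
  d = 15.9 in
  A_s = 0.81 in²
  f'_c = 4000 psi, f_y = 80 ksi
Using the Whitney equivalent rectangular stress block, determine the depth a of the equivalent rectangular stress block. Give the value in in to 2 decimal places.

T = A_s f_y = 0.81 × 80 = 64.8 kips.
a = T/(0.85 f'_c b) = 64.8/(0.85 × 4 × 10.3) = 1.85 in.

a ≈ 1.85 in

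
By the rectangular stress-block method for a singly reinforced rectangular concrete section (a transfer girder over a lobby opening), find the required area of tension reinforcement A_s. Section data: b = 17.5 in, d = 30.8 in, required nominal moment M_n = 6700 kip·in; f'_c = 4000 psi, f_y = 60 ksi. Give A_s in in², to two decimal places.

A_s ≈ 3.87 in²

From M_n = 0.85 f'_c a b (d − a/2):
a = d − √(d² − 2M_n/(0.85 f'_c b)) = 30.8 − √(30.8² − 2 × 6700/(0.85 × 4 × 17.5)) = 3.903 in.
A_s = 0.85 f'_c a b / f_y = 0.85 × 4 × 3.903 × 17.5 / 60 = 3.870 in².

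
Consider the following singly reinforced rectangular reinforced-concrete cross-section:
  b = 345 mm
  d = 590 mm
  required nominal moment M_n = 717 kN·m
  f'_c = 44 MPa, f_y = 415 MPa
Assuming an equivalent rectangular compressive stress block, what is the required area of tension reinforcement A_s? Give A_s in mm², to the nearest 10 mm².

A_s ≈ 3210 mm²

With M_n = 0.85 f'_c a b (d − a/2), solve the quadratic for a:
a = d − √(d² − 2M_n/(0.85 f'_c b)) = 590 − √(590² − 2 × 717×10⁶/(0.85 × 44 × 345)) = 103.21 mm.
A_s = 0.85 f'_c a b / f_y = 0.85 × 44 × 103.21 × 345 / 415 = 3209.0 mm².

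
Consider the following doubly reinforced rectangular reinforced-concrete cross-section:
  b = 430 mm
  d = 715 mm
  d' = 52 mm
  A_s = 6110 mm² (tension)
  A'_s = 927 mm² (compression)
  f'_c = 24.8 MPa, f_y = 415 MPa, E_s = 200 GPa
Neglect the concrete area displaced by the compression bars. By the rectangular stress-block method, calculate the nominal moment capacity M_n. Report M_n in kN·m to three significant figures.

M_n ≈ 1540 kN·m

Assume both tension and compression steel yield.
Net tension couple steel: A_s − A'_s = 5183 mm².
a = (A_s − A'_s) f_y / (0.85 f'_c b) = 2150945/(0.85 × 24.8 × 430) = 237.30 mm.
c = a/β₁ = 237.30/0.85 = 279.18 mm; ε'_s = 0.003(c − d')/c = 0.0024 ≥ f_y/E_s = 0.0021, so compression steel does yield.
M_n = (A_s − A'_s) f_y (d − a/2) + A'_s f_y (d − d') = [2150945 × (715 − 118.65) + 384705 × (715 − 52)] × 10⁻⁶ = 1282.72 + 255.06 = 1537.78 kN·m.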